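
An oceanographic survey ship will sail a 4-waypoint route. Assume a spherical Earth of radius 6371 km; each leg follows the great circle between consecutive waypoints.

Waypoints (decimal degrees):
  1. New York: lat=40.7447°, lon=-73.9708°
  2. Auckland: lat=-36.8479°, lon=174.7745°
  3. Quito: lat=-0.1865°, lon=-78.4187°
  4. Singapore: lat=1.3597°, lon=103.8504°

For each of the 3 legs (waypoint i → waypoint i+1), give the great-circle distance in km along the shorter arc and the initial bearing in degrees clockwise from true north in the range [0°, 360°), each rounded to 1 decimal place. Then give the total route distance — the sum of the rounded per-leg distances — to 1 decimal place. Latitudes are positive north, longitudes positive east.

Leg 1: φ1=0.7111292, φ2=-0.6431172, Δφ=-1.3542463, Δλ=4.3414245 rad; a=sin²(Δφ/2)+cosφ1·cosφ2·sin²(Δλ/2)=0.8055983471; c=2·atan2(√a, √(1-a))=2.228368009; dist=6371·c=14196.933 ≈ 14196.9 km; running total=14196.9 km
Leg 1 bearing: y=sinΔλ·cosφ2=-0.74579714, x=cosφ1·sinφ2-sinφ1·cosφ2·cosΔλ=-0.26500042; θ=atan2(y, x)=-109.5614° <0 so +360° → 250.4386° ≈ 250.4°
Leg 2: φ1=-0.6431172, φ2=-0.0032550, Δφ=0.6398621, Δλ=-4.4190550 rad; a=sin²(Δφ/2)+cosφ1·cosφ2·sin²(Δλ/2)=0.6147148369; c=2·atan2(√a, √(1-a))=1.802288013; dist=6371·c=11482.377 ≈ 11482.4 km; running total=25679.3 km
Leg 2 bearing: y=sinΔλ·cosφ2=0.95728012, x=cosφ1·sinφ2-sinφ1·cosφ2·cosΔλ=-0.17600228; θ=atan2(y, x)=100.4179° ≈ 100.4°
Leg 3: φ1=-0.0032550, φ2=0.0237312, Δφ=0.0269863, Δλ=3.1811959 rad; a=sin²(Δφ/2)+cosφ1·cosφ2·sin²(Δλ/2)=0.9995032440; c=2·atan2(√a, √(1-a))=3.097012914; dist=6371·c=19731.069 ≈ 19731.1 km; running total=45410.4 km
Leg 3 bearing: y=sinΔλ·cosφ2=-0.03958177, x=cosφ1·sinφ2-sinφ1·cosφ2·cosΔλ=0.02047732; θ=atan2(y, x)=-62.6456° <0 so +360° → 297.3544° ≈ 297.4°

Leg 1: dist=14196.9 km, bearing=250.4°
Leg 2: dist=11482.4 km, bearing=100.4°
Leg 3: dist=19731.1 km, bearing=297.4°
Total: 45410.4 km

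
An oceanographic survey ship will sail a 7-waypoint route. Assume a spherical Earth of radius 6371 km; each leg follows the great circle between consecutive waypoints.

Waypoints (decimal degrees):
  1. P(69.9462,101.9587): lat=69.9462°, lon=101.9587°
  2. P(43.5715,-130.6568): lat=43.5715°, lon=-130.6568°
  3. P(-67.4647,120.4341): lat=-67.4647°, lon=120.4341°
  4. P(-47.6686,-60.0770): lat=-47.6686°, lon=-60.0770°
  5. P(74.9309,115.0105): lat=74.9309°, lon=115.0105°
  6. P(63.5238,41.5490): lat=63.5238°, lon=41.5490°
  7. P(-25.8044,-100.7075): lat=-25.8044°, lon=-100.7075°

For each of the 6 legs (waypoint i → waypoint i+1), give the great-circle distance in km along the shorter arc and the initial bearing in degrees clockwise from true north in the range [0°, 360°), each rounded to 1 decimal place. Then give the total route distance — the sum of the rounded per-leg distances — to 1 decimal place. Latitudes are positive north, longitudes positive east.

Leg 1: dist=6696.5 km, bearing=41.5°
Leg 2: dist=15189.6 km, bearing=211.9°
Leg 3: dist=7212.8 km, bearing=179.6°
Leg 4: dist=16974.7 km, bearing=2.8°
Leg 5: dist=2912.2 km, bearing=284.5°
Leg 6: dist=15010.7 km, bearing=308.8°
Total: 63996.5 km

Leg 1: φ1=1.2207915, φ2=0.7604661, Δφ=-0.4603254, Δλ=-4.0599064 rad; a=sin²(Δφ/2)+cosφ1·cosφ2·sin²(Δλ/2)=0.2516857788; c=2·atan2(√a, √(1-a))=1.051086335; dist=6371·c=6696.471 ≈ 6696.5 km; running total=6696.5 km
Leg 1 bearing: y=sinΔλ·cosφ2=0.57568418, x=cosφ1·sinφ2-sinφ1·cosφ2·cosΔλ=0.64957518; θ=atan2(y, x)=41.5489° ≈ 41.5°
Leg 2: φ1=0.7604661, φ2=-1.1774811, Δφ=-1.9379473, Δλ=4.3823629 rad; a=sin²(Δφ/2)+cosφ1·cosφ2·sin²(Δλ/2)=0.8633072236; c=2·atan2(√a, √(1-a))=2.384177651; dist=6371·c=15189.596 ≈ 15189.6 km; running total=21886.1 km
Leg 2 bearing: y=sinΔλ·cosφ2=-0.36256992, x=cosφ1·sinφ2-sinφ1·cosφ2·cosΔλ=-0.58358761; θ=atan2(y, x)=-148.1482° <0 so +360° → 211.8518° ≈ 211.9°
Leg 3: φ1=-1.1774811, φ2=-0.8319740, Δφ=0.3455071, Δλ=-3.1505130 rad; a=sin²(Δφ/2)+cosφ1·cosφ2·sin²(Δλ/2)=0.2876320344; c=2·atan2(√a, √(1-a))=1.132126148; dist=6371·c=7212.776 ≈ 7212.8 km; running total=29098.9 km
Leg 3 bearing: y=sinΔλ·cosφ2=0.00600706, x=cosφ1·sinφ2-sinφ1·cosφ2·cosΔλ=-0.90529736; θ=atan2(y, x)=179.6198° ≈ 179.6°
Leg 4: φ1=-0.8319740, φ2=1.3077909, Δφ=2.1397649, Δλ=3.0558534 rad; a=sin²(Δφ/2)+cosφ1·cosφ2·sin²(Δλ/2)=0.9441378514; c=2·atan2(√a, √(1-a))=2.664373662; dist=6371·c=16974.725 ≈ 16974.7 km; running total=46073.6 km
Leg 4 bearing: y=sinΔλ·cosφ2=0.02226353, x=cosφ1·sinφ2-sinφ1·cosφ2·cosΔλ=0.45877076; θ=atan2(y, x)=2.7783° ≈ 2.8°
Leg 5: φ1=1.3077909, φ2=1.1086995, Δφ=-0.1990915, Δλ=-1.2821450 rad; a=sin²(Δφ/2)+cosφ1·cosφ2·sin²(Δλ/2)=0.0513333379; c=2·atan2(√a, √(1-a))=0.457106464; dist=6371·c=2912.225 ≈ 2912.2 km; running total=48985.8 km
Leg 5 bearing: y=sinΔλ·cosφ2=-0.42738162, x=cosφ1·sinφ2-sinφ1·cosφ2·cosΔλ=0.11017196; θ=atan2(y, x)=-75.5448° <0 so +360° → 284.4552° ≈ 284.5°
Leg 6: φ1=1.1086995, φ2=-0.4503717, Δφ=-1.5590712, Δλ=-2.4828443 rad; a=sin²(Δφ/2)+cosφ1·cosφ2·sin²(Δλ/2)=0.8535166215; c=2·atan2(√a, √(1-a))=2.356090497; dist=6371·c=15010.653 ≈ 15010.7 km; running total=63996.5 km
Leg 6 bearing: y=sinΔλ·cosφ2=-0.55108949, x=cosφ1·sinφ2-sinφ1·cosφ2·cosΔλ=0.44317533; θ=atan2(y, x)=-51.1944° <0 so +360° → 308.8056° ≈ 308.8°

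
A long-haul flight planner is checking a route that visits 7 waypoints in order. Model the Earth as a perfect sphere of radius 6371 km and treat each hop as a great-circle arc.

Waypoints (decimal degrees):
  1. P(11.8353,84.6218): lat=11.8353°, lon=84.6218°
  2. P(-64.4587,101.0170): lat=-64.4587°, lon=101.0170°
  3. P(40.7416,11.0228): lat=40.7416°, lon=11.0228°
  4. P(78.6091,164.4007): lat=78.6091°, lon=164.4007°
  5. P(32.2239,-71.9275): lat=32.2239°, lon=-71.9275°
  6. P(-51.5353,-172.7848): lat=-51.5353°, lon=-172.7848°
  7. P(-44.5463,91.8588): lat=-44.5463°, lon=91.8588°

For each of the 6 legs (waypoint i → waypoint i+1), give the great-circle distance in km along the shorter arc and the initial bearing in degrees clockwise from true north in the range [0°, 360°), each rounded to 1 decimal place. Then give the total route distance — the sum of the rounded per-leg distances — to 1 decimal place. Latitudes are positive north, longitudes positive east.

Leg 1: φ1=0.2065650, φ2=-1.1250165, Δφ=-1.3315815, Δλ=0.2861502 rad; a=sin²(Δφ/2)+cosφ1·cosφ2·sin²(Δλ/2)=0.3901097295; c=2·atan2(√a, √(1-a))=1.349206821; dist=6371·c=8595.797 ≈ 8595.8 km; running total=8595.8 km
Leg 1 bearing: y=sinΔλ·cosφ2=0.12170014, x=cosφ1·sinφ2-sinφ1·cosφ2·cosΔλ=-0.96792850; θ=atan2(y, x)=172.8337° ≈ 172.8°
Leg 2: φ1=-1.1250165, φ2=0.7110751, Δφ=1.8360916, Δλ=-1.5706951 rad; a=sin²(Δφ/2)+cosφ1·cosφ2·sin²(Δλ/2)=0.7944176711; c=2·atan2(√a, √(1-a))=2.200413453; dist=6371·c=14018.834 ≈ 14018.8 km; running total=22614.6 km
Leg 2 bearing: y=sinΔλ·cosφ2=-0.75766067, x=cosφ1·sinφ2-sinφ1·cosφ2·cosΔλ=0.28146624; θ=atan2(y, x)=-69.6203° <0 so +360° → 290.3797° ≈ 290.4°
Leg 3: φ1=0.7110751, φ2=1.3719876, Δφ=0.6609126, Δλ=2.6769494 rad; a=sin²(Δφ/2)+cosφ1·cosφ2·sin²(Δλ/2)=0.2469907645; c=2·atan2(√a, √(1-a))=1.040233965; dist=6371·c=6627.331 ≈ 6627.3 km; running total=29241.9 km
Leg 3 bearing: y=sinΔλ·cosφ2=0.08850127, x=cosφ1·sinφ2-sinφ1·cosφ2·cosΔλ=0.85797018; θ=atan2(y, x)=5.8893° ≈ 5.9°
Leg 4: φ1=1.3719876, φ2=0.5624132, Δφ=-0.8095745, Δλ=-4.1247052 rad; a=sin²(Δφ/2)+cosφ1·cosφ2·sin²(Δλ/2)=0.2849546883; c=2·atan2(√a, √(1-a))=1.126203170; dist=6371·c=7175.040 ≈ 7175.0 km; running total=36416.9 km
Leg 4 bearing: y=sinΔλ·cosφ2=0.70403984, x=cosφ1·sinφ2-sinφ1·cosφ2·cosΔλ=0.56511057; θ=atan2(y, x)=51.2471° ≈ 51.2°
Leg 5: φ1=0.5624132, φ2=-0.8994607, Δφ=-1.4618738, Δλ=-1.7602920 rad; a=sin²(Δφ/2)+cosφ1·cosφ2·sin²(Δλ/2)=0.7583174344; c=2·atan2(√a, √(1-a))=2.113712313; dist=6371·c=13466.461 ≈ 13466.5 km; running total=49883.4 km
Leg 5 bearing: y=sinΔλ·cosφ2=-0.61089758, x=cosφ1·sinφ2-sinφ1·cosφ2·cosΔλ=-0.59991046; θ=atan2(y, x)=-134.4801° <0 so +360° → 225.5199° ≈ 225.5°
Leg 6: φ1=-0.8994607, φ2=-0.7774796, Δφ=0.1219811, Δλ=4.6189022 rad; a=sin²(Δφ/2)+cosφ1·cosφ2·sin²(Δλ/2)=0.2460631925; c=2·atan2(√a, √(1-a))=1.038081770; dist=6371·c=6613.619 ≈ 6613.6 km; running total=56497.0 km
Leg 6 bearing: y=sinΔλ·cosφ2=-0.70957174, x=cosφ1·sinφ2-sinφ1·cosφ2·cosΔλ=-0.48843868; θ=atan2(y, x)=-124.5419° <0 so +360° → 235.4581° ≈ 235.5°

Leg 1: dist=8595.8 km, bearing=172.8°
Leg 2: dist=14018.8 km, bearing=290.4°
Leg 3: dist=6627.3 km, bearing=5.9°
Leg 4: dist=7175.0 km, bearing=51.2°
Leg 5: dist=13466.5 km, bearing=225.5°
Leg 6: dist=6613.6 km, bearing=235.5°
Total: 56497.0 km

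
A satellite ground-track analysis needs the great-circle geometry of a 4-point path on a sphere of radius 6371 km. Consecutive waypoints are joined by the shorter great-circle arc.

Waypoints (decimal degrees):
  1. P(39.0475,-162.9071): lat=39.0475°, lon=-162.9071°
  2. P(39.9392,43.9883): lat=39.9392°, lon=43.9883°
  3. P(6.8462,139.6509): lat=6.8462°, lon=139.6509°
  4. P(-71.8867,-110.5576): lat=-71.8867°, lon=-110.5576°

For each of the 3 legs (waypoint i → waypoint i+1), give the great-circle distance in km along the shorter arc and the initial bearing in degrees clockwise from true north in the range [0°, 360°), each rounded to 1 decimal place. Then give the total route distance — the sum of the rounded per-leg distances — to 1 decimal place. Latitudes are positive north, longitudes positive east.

Leg 1: dist=10816.5 km, bearing=339.5°
Leg 2: dist=9998.5 km, bearing=81.1°
Leg 3: dist=11406.5 km, bearing=162.6°
Total: 32221.5 km

Leg 1: φ1=0.6815074, φ2=0.6970705, Δφ=0.0155631, Δλ=3.6110059 rad; a=sin²(Δφ/2)+cosφ1·cosφ2·sin²(Δλ/2)=0.5633142343; c=2·atan2(√a, √(1-a))=1.697765670; dist=6371·c=10816.465 ≈ 10816.5 km; running total=10816.5 km
Leg 1 bearing: y=sinΔλ·cosφ2=-0.34683861, x=cosφ1·sinφ2-sinφ1·cosφ2·cosΔλ=0.92933751; θ=atan2(y, x)=-20.4661° <0 so +360° → 339.5339° ≈ 339.5°
Leg 2: φ1=0.6970705, φ2=0.1194887, Δφ=-0.5775818, Δλ=1.6696273 rad; a=sin²(Δφ/2)+cosφ1·cosφ2·sin²(Δλ/2)=0.4992936488; c=2·atan2(√a, √(1-a))=1.569383624; dist=6371·c=9998.543 ≈ 9998.5 km; running total=20815.0 km
Leg 2 bearing: y=sinΔλ·cosφ2=0.98802469, x=cosφ1·sinφ2-sinφ1·cosφ2·cosΔλ=0.15428936; θ=atan2(y, x)=81.1244° ≈ 81.1°
Leg 3: φ1=0.1194887, φ2=-1.2546596, Δφ=-1.3741483, Δλ=-4.3669621 rad; a=sin²(Δφ/2)+cosφ1·cosφ2·sin²(Δλ/2)=0.6089079376; c=2·atan2(√a, √(1-a))=1.790372380; dist=6371·c=11406.462 ≈ 11406.5 km; running total=32221.5 km
Leg 3 bearing: y=sinΔλ·cosφ2=0.29253269, x=cosφ1·sinφ2-sinφ1·cosφ2·cosΔλ=-0.93111808; θ=atan2(y, x)=162.5587° ≈ 162.6°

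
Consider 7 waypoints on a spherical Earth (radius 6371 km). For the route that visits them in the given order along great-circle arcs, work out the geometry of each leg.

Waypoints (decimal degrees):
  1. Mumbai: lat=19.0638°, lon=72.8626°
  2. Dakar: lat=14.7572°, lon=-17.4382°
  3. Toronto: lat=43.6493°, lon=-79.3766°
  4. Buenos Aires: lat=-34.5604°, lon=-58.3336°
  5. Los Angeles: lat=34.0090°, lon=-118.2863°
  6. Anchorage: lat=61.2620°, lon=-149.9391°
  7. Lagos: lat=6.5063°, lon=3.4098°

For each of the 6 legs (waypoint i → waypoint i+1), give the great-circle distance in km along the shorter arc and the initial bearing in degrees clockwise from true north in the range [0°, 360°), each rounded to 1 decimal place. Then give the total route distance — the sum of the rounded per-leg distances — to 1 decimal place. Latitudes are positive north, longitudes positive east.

Leg 1: dist=9507.5 km, bearing=284.1°
Leg 2: dist=6635.0 km, bearing=312.3°
Leg 3: dist=8954.1 km, bearing=162.6°
Leg 4: dist=9851.2 km, bearing=314.1°
Leg 5: dist=3773.0 km, bearing=333.1°
Leg 6: dist=12133.9 km, bearing=28.1°
Total: 50854.7 km

Leg 1: φ1=0.3327261, φ2=0.2575617, Δφ=-0.0751643, Δλ=-1.5760463 rad; a=sin²(Δφ/2)+cosφ1·cosφ2·sin²(Δλ/2)=0.4608001675; c=2·atan2(√a, √(1-a))=1.492316125; dist=6371·c=9507.546 ≈ 9507.5 km; running total=9507.5 km
Leg 1 bearing: y=sinΔλ·cosφ2=-0.96700061, x=cosφ1·sinφ2-sinφ1·cosφ2·cosΔλ=0.24241145; θ=atan2(y, x)=-75.9269° <0 so +360° → 284.0731° ≈ 284.1°
Leg 2: φ1=0.2575617, φ2=0.7618240, Δφ=0.5042623, Δλ=-1.0810290 rad; a=sin²(Δφ/2)+cosφ1·cosφ2·sin²(Δλ/2)=0.2475104921; c=2·atan2(√a, √(1-a))=1.041438673; dist=6371·c=6635.006 ≈ 6635.0 km; running total=16142.5 km
Leg 2 bearing: y=sinΔλ·cosφ2=-0.63851605, x=cosφ1·sinφ2-sinφ1·cosφ2·cosΔλ=0.58076970; θ=atan2(y, x)=-47.7115° <0 so +360° → 312.2885° ≈ 312.3°
Leg 3: φ1=0.7618240, φ2=-0.6031928, Δφ=-1.3650168, Δλ=0.3672696 rad; a=sin²(Δφ/2)+cosφ1·cosφ2·sin²(Δλ/2)=0.4177043389; c=2·atan2(√a, √(1-a))=1.405452658; dist=6371·c=8954.139 ≈ 8954.1 km; running total=25096.6 km
Leg 3 bearing: y=sinΔλ·cosφ2=0.29570319, x=cosφ1·sinφ2-sinφ1·cosφ2·cosΔλ=-0.94099379; θ=atan2(y, x)=162.5549° ≈ 162.6°
Leg 4: φ1=-0.6031928, φ2=0.5935690, Δφ=1.1967618, Δλ=-1.0463720 rad; a=sin²(Δφ/2)+cosφ1·cosφ2·sin²(Δλ/2)=0.4877349949; c=2·atan2(√a, √(1-a))=1.546263856; dist=6371·c=9851.247 ≈ 9851.2 km; running total=34947.8 km
Leg 4 bearing: y=sinΔλ·cosφ2=-0.71754911, x=cosφ1·sinφ2-sinφ1·cosφ2·cosΔλ=0.69607583; θ=atan2(y, x)=-45.8703° <0 so +360° → 314.1297° ≈ 314.1°
Leg 5: φ1=0.5935690, φ2=1.0692236, Δφ=0.4756546, Δλ=-0.5524456 rad; a=sin²(Δφ/2)+cosφ1·cosφ2·sin²(Δλ/2)=0.0851478165; c=2·atan2(√a, √(1-a))=0.592218467; dist=6371·c=3773.024 ≈ 3773.0 km; running total=38720.8 km
Leg 5 bearing: y=sinΔλ·cosφ2=-0.25231239, x=cosφ1·sinφ2-sinφ1·cosφ2·cosΔλ=0.49792481; θ=atan2(y, x)=-26.8726° <0 so +360° → 333.1274° ≈ 333.1°
Leg 6: φ1=1.0692236, φ2=0.1135564, Δφ=-0.9556672, Δλ=2.6764432 rad; a=sin²(Δφ/2)+cosφ1·cosφ2·sin²(Δλ/2)=0.6637993149; c=2·atan2(√a, √(1-a))=1.904557154; dist=6371·c=12133.934 ≈ 12133.9 km; running total=50854.7 km
Leg 6 bearing: y=sinΔλ·cosφ2=0.44566740, x=cosφ1·sinφ2-sinφ1·cosφ2·cosΔλ=0.83310246; θ=atan2(y, x)=28.1445° ≈ 28.1°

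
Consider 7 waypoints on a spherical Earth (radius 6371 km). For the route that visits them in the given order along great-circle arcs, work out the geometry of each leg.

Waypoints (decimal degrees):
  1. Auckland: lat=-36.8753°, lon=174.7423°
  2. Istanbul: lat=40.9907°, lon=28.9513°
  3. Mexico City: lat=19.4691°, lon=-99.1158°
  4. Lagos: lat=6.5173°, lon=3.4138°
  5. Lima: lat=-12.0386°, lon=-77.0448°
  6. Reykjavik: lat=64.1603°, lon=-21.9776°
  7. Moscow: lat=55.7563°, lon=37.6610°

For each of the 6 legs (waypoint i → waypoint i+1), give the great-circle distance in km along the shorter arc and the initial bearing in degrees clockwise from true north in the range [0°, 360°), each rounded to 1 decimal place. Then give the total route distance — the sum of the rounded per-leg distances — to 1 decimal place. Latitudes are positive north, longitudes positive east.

Leg 1: dist=17040.3 km, bearing=289.5°
Leg 2: dist=11421.9 km, bearing=310.5°
Leg 3: dist=11066.1 km, bearing=79.6°
Leg 4: dist=9129.4 km, bearing=256.8°
Leg 5: dist=9648.2 km, bearing=21.0°
Leg 6: dist=3311.0 km, bearing=77.9°
Total: 61616.9 km

Leg 1: φ1=-0.6435954, φ2=0.7154227, Δφ=1.3590181, Δλ=-2.5445330 rad; a=sin²(Δφ/2)+cosφ1·cosφ2·sin²(Δλ/2)=0.9464788545; c=2·atan2(√a, √(1-a))=2.674669904; dist=6371·c=17040.322 ≈ 17040.3 km; running total=17040.3 km
Leg 1 bearing: y=sinΔλ·cosφ2=-0.42436762, x=cosφ1·sinφ2-sinφ1·cosφ2·cosΔλ=0.15012879; θ=atan2(y, x)=-70.5177° <0 so +360° → 289.4823° ≈ 289.5°
Leg 2: φ1=0.7154227, φ2=0.3397999, Δφ=-0.3756228, Δλ=-2.2351926 rad; a=sin²(Δφ/2)+cosφ1·cosφ2·sin²(Δλ/2)=0.6100867302; c=2·atan2(√a, √(1-a))=1.792788618; dist=6371·c=11421.856 ≈ 11421.9 km; running total=28462.2 km
Leg 2 bearing: y=sinΔλ·cosφ2=-0.74227309, x=cosφ1·sinφ2-sinφ1·cosφ2·cosΔλ=0.63289360; θ=atan2(y, x)=-49.5477° <0 so +360° → 310.4523° ≈ 310.5°
Leg 3: φ1=0.3397999, φ2=0.1137483, Δφ=-0.2260516, Δλ=1.7894791 rad; a=sin²(Δφ/2)+cosφ1·cosφ2·sin²(Δλ/2)=0.5826935742; c=2·atan2(√a, √(1-a))=1.736946880; dist=6371·c=11066.089 ≈ 11066.1 km; running total=39528.3 km
Leg 3 bearing: y=sinΔλ·cosφ2=0.96987560, x=cosφ1·sinφ2-sinφ1·cosφ2·cosΔλ=0.17885306; θ=atan2(y, x)=79.5516° ≈ 79.6°
Leg 4: φ1=0.1137483, φ2=-0.2101132, Δφ=-0.3238616, Δλ=-1.4042675 rad; a=sin²(Δφ/2)+cosφ1·cosφ2·sin²(Δλ/2)=0.4313031869; c=2·atan2(√a, √(1-a))=1.432966723; dist=6371·c=9129.431 ≈ 9129.4 km; running total=48657.7 km
Leg 4 bearing: y=sinΔλ·cosφ2=-0.96447764, x=cosφ1·sinφ2-sinφ1·cosφ2·cosΔλ=-0.22562330; θ=atan2(y, x)=-103.1666° <0 so +360° → 256.8334° ≈ 256.8°
Leg 5: φ1=-0.2101132, φ2=1.1198085, Δφ=1.3299217, Δλ=0.9611039 rad; a=sin²(Δφ/2)+cosφ1·cosφ2·sin²(Δλ/2)=0.4718144185; c=2·atan2(√a, √(1-a))=1.514395266; dist=6371·c=9648.212 ≈ 9648.2 km; running total=58305.9 km
Leg 5 bearing: y=sinΔλ·cosφ2=0.35732433, x=cosφ1·sinφ2-sinφ1·cosφ2·cosΔλ=0.93227765; θ=atan2(y, x)=20.9709° ≈ 21.0°
Leg 6: φ1=1.1198085, φ2=0.9731310, Δφ=-0.1466775, Δλ=1.0408899 rad; a=sin²(Δφ/2)+cosφ1·cosφ2·sin²(Δλ/2)=0.0660156866; c=2·atan2(√a, √(1-a))=0.519699150; dist=6371·c=3311.003 ≈ 3311.0 km; running total=61616.9 km
Leg 6 bearing: y=sinΔλ·cosφ2=0.48554027, x=cosφ1·sinφ2-sinφ1·cosφ2·cosΔλ=0.10431253; θ=atan2(y, x)=77.8750° ≈ 77.9°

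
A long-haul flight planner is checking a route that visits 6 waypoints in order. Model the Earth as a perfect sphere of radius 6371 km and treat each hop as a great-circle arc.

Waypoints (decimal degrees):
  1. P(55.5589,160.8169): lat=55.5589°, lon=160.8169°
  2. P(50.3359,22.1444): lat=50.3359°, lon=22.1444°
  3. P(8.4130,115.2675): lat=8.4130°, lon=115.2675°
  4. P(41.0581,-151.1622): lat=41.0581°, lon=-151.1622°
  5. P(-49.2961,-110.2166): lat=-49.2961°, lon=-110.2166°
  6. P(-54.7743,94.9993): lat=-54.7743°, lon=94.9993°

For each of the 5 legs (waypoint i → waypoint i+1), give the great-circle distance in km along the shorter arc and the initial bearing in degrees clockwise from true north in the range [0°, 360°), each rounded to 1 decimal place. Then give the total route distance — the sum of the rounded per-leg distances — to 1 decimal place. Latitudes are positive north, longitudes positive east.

Leg 1: φ1=0.9696857, φ2=0.8785272, Δφ=-0.0911585, Δλ=-2.4202917 rad; a=sin²(Δφ/2)+cosφ1·cosφ2·sin²(Δλ/2)=0.3181115098; c=2·atan2(√a, √(1-a))=1.198476838; dist=6371·c=7635.496 ≈ 7635.5 km; running total=7635.5 km
Leg 1 bearing: y=sinΔλ·cosφ2=-0.42149967, x=cosφ1·sinφ2-sinφ1·cosφ2·cosΔλ=0.83066500; θ=atan2(y, x)=-26.9043° <0 so +360° → 333.0957° ≈ 333.1°
Leg 2: φ1=0.8785272, φ2=0.1468345, Δφ=-0.7316926, Δλ=1.6253047 rad; a=sin²(Δφ/2)+cosφ1·cosφ2·sin²(Δλ/2)=0.4608865171; c=2·atan2(√a, √(1-a))=1.492489356; dist=6371·c=9508.6497 ≈ 9508.6 km; running total=17144.1 km
Leg 2 bearing: y=sinΔλ·cosφ2=0.98776993, x=cosφ1·sinφ2-sinφ1·cosφ2·cosΔλ=0.13487441; θ=atan2(y, x)=82.2247° ≈ 82.2°
Leg 3: φ1=0.1468345, φ2=0.7165990, Δφ=0.5697645, Δλ=-4.6500755 rad; a=sin²(Δφ/2)+cosφ1·cosφ2·sin²(Δλ/2)=0.4751765736; c=2·atan2(√a, √(1-a))=1.521129056; dist=6371·c=9691.113 ≈ 9691.1 km; running total=26835.2 km
Leg 3 bearing: y=sinΔλ·cosφ2=0.75258043, x=cosφ1·sinφ2-sinφ1·cosφ2·cosΔλ=0.65662614; θ=atan2(y, x)=48.8953° ≈ 48.9°
Leg 4: φ1=0.7165990, φ2=-0.8603793, Δφ=-1.5769783, Δλ=0.7146355 rad; a=sin²(Δφ/2)+cosφ1·cosφ2·sin²(Δλ/2)=0.5632486377; c=2·atan2(√a, √(1-a))=1.697633414; dist=6371·c=10815.622 ≈ 10815.6 km; running total=37650.8 km
Leg 4 bearing: y=sinΔλ·cosφ2=0.42738140, x=cosφ1·sinφ2-sinφ1·cosφ2·cosΔλ=-0.89517796; θ=atan2(y, x)=154.4790° ≈ 154.5°
Leg 5: φ1=-0.8603793, φ2=-0.9559919, Δφ=-0.0956126, Δλ=3.5816931 rad; a=sin²(Δφ/2)+cosφ1·cosφ2·sin²(Δλ/2)=0.3605207110; c=2·atan2(√a, √(1-a))=1.288086861; dist=6371·c=8206.401 ≈ 8206.4 km; running total=45857.2 km
Leg 5 bearing: y=sinΔλ·cosφ2=-0.24573380, x=cosφ1·sinφ2-sinφ1·cosφ2·cosΔλ=-0.92833023; θ=atan2(y, x)=-165.1736° <0 so +360° → 194.8264° ≈ 194.8°

Leg 1: dist=7635.5 km, bearing=333.1°
Leg 2: dist=9508.6 km, bearing=82.2°
Leg 3: dist=9691.1 km, bearing=48.9°
Leg 4: dist=10815.6 km, bearing=154.5°
Leg 5: dist=8206.4 km, bearing=194.8°
Total: 45857.2 km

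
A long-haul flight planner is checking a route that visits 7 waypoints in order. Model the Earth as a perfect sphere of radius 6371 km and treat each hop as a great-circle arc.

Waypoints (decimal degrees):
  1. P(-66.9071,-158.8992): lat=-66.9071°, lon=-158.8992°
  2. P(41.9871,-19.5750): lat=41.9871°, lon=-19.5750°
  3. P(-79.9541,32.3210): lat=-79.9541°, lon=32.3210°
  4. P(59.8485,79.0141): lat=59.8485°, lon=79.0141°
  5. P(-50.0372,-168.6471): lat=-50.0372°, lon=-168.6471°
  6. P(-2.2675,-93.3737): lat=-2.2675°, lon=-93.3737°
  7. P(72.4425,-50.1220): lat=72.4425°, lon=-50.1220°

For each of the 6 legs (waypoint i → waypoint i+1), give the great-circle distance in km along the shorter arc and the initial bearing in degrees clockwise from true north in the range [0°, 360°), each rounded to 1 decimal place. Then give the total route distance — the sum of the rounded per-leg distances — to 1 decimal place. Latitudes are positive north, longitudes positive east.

Leg 1: φ1=-1.1677492, φ2=0.7328131, Δφ=1.9005623, Δλ=2.4316660 rad; a=sin²(Δφ/2)+cosφ1·cosφ2·sin²(Δλ/2)=0.9182321573; c=2·atan2(√a, √(1-a))=2.561595691; dist=6371·c=16319.926 ≈ 16319.9 km; running total=16319.9 km
Leg 1 bearing: y=sinΔλ·cosφ2=0.48446373, x=cosφ1·sinφ2-sinφ1·cosφ2·cosΔλ=-0.25616859; θ=atan2(y, x)=117.8684° ≈ 117.9°
Leg 2: φ1=0.7328131, φ2=-1.3954623, Δφ=-2.1282754, Δλ=0.9057561 rad; a=sin²(Δφ/2)+cosφ1·cosφ2·sin²(Δλ/2)=0.7893480084; c=2·atan2(√a, √(1-a))=2.187925195; dist=6371·c=13939.271 ≈ 13939.3 km; running total=30259.2 km
Leg 2 bearing: y=sinΔλ·cosφ2=0.13726311, x=cosφ1·sinφ2-sinφ1·cosφ2·cosΔλ=-0.80390905; θ=atan2(y, x)=170.3105° ≈ 170.3°
Leg 3: φ1=-1.3954623, φ2=1.0445534, Δφ=2.4400157, Δλ=0.8149483 rad; a=sin²(Δφ/2)+cosφ1·cosφ2·sin²(Δλ/2)=0.8956727516; c=2·atan2(√a, √(1-a))=2.483803003; dist=6371·c=15824.309 ≈ 15824.3 km; running total=46083.5 km
Leg 3 bearing: y=sinΔλ·cosφ2=0.36551016, x=cosφ1·sinφ2-sinφ1·cosφ2·cosΔλ=0.49007613; θ=atan2(y, x)=36.7164° ≈ 36.7°
Leg 4: φ1=1.0445534, φ2=-0.8733139, Δφ=-1.9178673, Δλ=-4.3225034 rad; a=sin²(Δφ/2)+cosφ1·cosφ2·sin²(Δλ/2)=0.8926899165; c=2·atan2(√a, √(1-a))=2.474105825; dist=6371·c=15762.528 ≈ 15762.5 km; running total=61846.0 km
Leg 4 bearing: y=sinΔλ·cosφ2=0.59408787, x=cosφ1·sinφ2-sinφ1·cosφ2·cosΔλ=-0.17389111; θ=atan2(y, x)=106.3149° ≈ 106.3°
Leg 5: φ1=-0.8733139, φ2=-0.0395753, Δφ=0.8337385, Δλ=1.3137687 rad; a=sin²(Δφ/2)+cosφ1·cosφ2·sin²(Δλ/2)=0.4032640768; c=2·atan2(√a, √(1-a))=1.376096699; dist=6371·c=8767.112 ≈ 8767.1 km; running total=70613.1 km
Leg 5 bearing: y=sinΔλ·cosφ2=0.96639256, x=cosφ1·sinφ2-sinφ1·cosφ2·cosΔλ=0.16927512; θ=atan2(y, x)=80.0648° ≈ 80.1°
Leg 6: φ1=-0.0395753, φ2=1.2643601, Δφ=1.3039355, Δλ=0.7548846 rad; a=sin²(Δφ/2)+cosφ1·cosφ2·sin²(Δλ/2)=0.4090888169; c=2·atan2(√a, √(1-a))=1.387956934; dist=6371·c=8842.674 ≈ 8842.7 km; running total=79455.8 km
Leg 6 bearing: y=sinΔλ·cosφ2=0.20670071, x=cosφ1·sinφ2-sinφ1·cosφ2·cosΔλ=0.96136124; θ=atan2(y, x)=12.1343° ≈ 12.1°

Leg 1: dist=16319.9 km, bearing=117.9°
Leg 2: dist=13939.3 km, bearing=170.3°
Leg 3: dist=15824.3 km, bearing=36.7°
Leg 4: dist=15762.5 km, bearing=106.3°
Leg 5: dist=8767.1 km, bearing=80.1°
Leg 6: dist=8842.7 km, bearing=12.1°
Total: 79455.8 km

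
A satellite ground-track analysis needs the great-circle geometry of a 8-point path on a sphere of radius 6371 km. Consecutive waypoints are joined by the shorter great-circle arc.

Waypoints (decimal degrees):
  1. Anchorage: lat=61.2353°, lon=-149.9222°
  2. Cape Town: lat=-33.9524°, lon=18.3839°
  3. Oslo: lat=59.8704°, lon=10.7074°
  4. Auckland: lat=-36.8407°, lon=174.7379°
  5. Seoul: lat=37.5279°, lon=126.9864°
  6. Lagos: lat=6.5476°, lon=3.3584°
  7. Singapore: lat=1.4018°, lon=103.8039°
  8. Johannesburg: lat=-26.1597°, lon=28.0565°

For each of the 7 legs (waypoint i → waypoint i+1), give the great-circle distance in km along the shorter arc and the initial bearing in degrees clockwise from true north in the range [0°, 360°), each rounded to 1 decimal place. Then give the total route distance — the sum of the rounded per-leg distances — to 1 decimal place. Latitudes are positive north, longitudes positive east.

Leg 1: dist=16868.2 km, bearing=20.8°
Leg 2: dist=10456.4 km, bearing=356.1°
Leg 3: dist=17212.6 km, bearing=31.1°
Leg 4: dist=9615.5 km, bearing=324.0°
Leg 5: dist=12400.8 km, bearing=297.2°
Leg 6: dist=11143.0 km, bearing=87.4°
Leg 7: dist=8658.8 km, bearing=242.8°
Total: 86355.3 km

Leg 1: φ1=1.0687576, φ2=-0.5925812, Δφ=-1.6613388, Δλ=2.9374956 rad; a=sin²(Δφ/2)+cosφ1·cosφ2·sin²(Δλ/2)=0.9402345558; c=2·atan2(√a, √(1-a))=2.647647091; dist=6371·c=16868.160 ≈ 16868.2 km; running total=16868.2 km
Leg 1 bearing: y=sinΔλ·cosφ2=0.16812596, x=cosφ1·sinφ2-sinφ1·cosφ2·cosΔλ=0.44329201; θ=atan2(y, x)=20.7701° ≈ 20.8°
Leg 2: φ1=-0.5925812, φ2=1.0449356, Δφ=1.6375168, Δλ=-0.1339802 rad; a=sin²(Δφ/2)+cosφ1·cosφ2·sin²(Δλ/2)=0.5352012382; c=2·atan2(√a, √(1-a))=1.641257092; dist=6371·c=10456.449 ≈ 10456.4 km; running total=27324.6 km
Leg 2 bearing: y=sinΔλ·cosφ2=-0.06705136, x=cosφ1·sinφ2-sinφ1·cosφ2·cosΔλ=0.99526258; θ=atan2(y, x)=-3.8542° <0 so +360° → 356.1458° ≈ 356.1°
Leg 3: φ1=1.0449356, φ2=-0.6429915, Δφ=-1.6879271, Δλ=2.8628723 rad; a=sin²(Δφ/2)+cosφ1·cosφ2·sin²(Δλ/2)=0.9523995727; c=2·atan2(√a, √(1-a))=2.701704143; dist=6371·c=17212.557 ≈ 17212.6 km; running total=44537.2 km
Leg 3 bearing: y=sinΔλ·cosφ2=0.22018458, x=cosφ1·sinφ2-sinφ1·cosφ2·cosΔλ=0.36449589; θ=atan2(y, x)=31.1353° ≈ 31.1°
Leg 4: φ1=-0.6429915, φ2=0.6549854, Δφ=1.2979769, Δλ=-0.8334209 rad; a=sin²(Δφ/2)+cosφ1·cosφ2·sin²(Δλ/2)=0.4692547404; c=2·atan2(√a, √(1-a))=1.509266991; dist=6371·c=9615.540 ≈ 9615.5 km; running total=54152.7 km
Leg 4 bearing: y=sinΔλ·cosφ2=-0.58704899, x=cosφ1·sinφ2-sinφ1·cosφ2·cosΔλ=0.80721274; θ=atan2(y, x)=-36.0267° <0 so +360° → 323.9733° ≈ 324.0°
Leg 5: φ1=0.6549854, φ2=0.1142772, Δφ=-0.5407082, Δλ=-2.1577156 rad; a=sin²(Δφ/2)+cosφ1·cosφ2·sin²(Δλ/2)=0.6834343868; c=2·atan2(√a, √(1-a))=1.946437181; dist=6371·c=12400.751 ≈ 12400.8 km; running total=66553.5 km
Leg 5 bearing: y=sinΔλ·cosφ2=-0.82721971, x=cosφ1·sinφ2-sinφ1·cosφ2·cosΔλ=0.42557591; θ=atan2(y, x)=-62.7757° <0 so +360° → 297.2243° ≈ 297.2°
Leg 6: φ1=0.1142772, φ2=0.0244660, Δφ=-0.0898112, Δλ=1.7531047 rad; a=sin²(Δφ/2)+cosφ1·cosφ2·sin²(Δλ/2)=0.5886370882; c=2·atan2(√a, √(1-a))=1.749012392; dist=6371·c=11142.958 ≈ 11143.0 km; running total=77696.5 km
Leg 6 bearing: y=sinΔλ·cosφ2=0.98313349, x=cosφ1·sinφ2-sinφ1·cosφ2·cosΔλ=0.04497124; θ=atan2(y, x)=87.3810° ≈ 87.4°
Leg 7: φ1=0.0244660, φ2=-0.4565729, Δφ=-0.4810389, Δλ=-1.3220415 rad; a=sin²(Δφ/2)+cosφ1·cosφ2·sin²(Δλ/2)=0.3949362715; c=2·atan2(√a, √(1-a))=1.359091001; dist=6371·c=8658.769 ≈ 8658.8 km; running total=86355.3 km
Leg 7 bearing: y=sinΔλ·cosφ2=-0.86994129, x=cosφ1·sinφ2-sinφ1·cosφ2·cosΔλ=-0.44614863; θ=atan2(y, x)=-117.1510° <0 so +360° → 242.8490° ≈ 242.8°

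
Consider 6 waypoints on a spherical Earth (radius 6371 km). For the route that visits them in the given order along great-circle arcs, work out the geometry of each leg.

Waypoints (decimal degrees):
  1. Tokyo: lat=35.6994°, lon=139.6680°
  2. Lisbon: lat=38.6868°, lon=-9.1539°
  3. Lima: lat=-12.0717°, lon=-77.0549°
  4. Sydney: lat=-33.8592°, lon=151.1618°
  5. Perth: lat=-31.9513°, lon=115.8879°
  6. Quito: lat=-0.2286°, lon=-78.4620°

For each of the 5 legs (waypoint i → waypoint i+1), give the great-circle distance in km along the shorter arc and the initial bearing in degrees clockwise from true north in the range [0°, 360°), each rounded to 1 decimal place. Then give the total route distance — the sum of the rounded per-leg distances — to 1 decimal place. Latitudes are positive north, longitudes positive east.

Leg 1: dist=11145.0 km, bearing=335.8°
Leg 2: dist=9006.7 km, bearing=246.5°
Leg 3: dist=12801.1 km, bearing=223.1°
Leg 4: dist=3283.8 km, bearing=263.8°
Leg 5: dist=16131.7 km, bearing=154.3°
Total: 52368.3 km

Leg 1: φ1=0.6230721, φ2=0.6752120, Δφ=0.0521400, Δλ=-2.5974322 rad; a=sin²(Δφ/2)+cosφ1·cosφ2·sin²(Δλ/2)=0.5887965971; c=2·atan2(√a, √(1-a))=1.749336553; dist=6371·c=11145.023 ≈ 11145.0 km; running total=11145.0 km
Leg 1 bearing: y=sinΔλ·cosφ2=-0.40410341, x=cosφ1·sinφ2-sinφ1·cosφ2·cosΔλ=0.89730769; θ=atan2(y, x)=-24.2445° <0 so +360° → 335.7555° ≈ 335.8°
Leg 2: φ1=0.6752120, φ2=-0.2106909, Δφ=-0.8859029, Δλ=-1.1850960 rad; a=sin²(Δφ/2)+cosφ1·cosφ2·sin²(Δλ/2)=0.4217791169; c=2·atan2(√a, √(1-a))=1.413709302; dist=6371·c=9006.742 ≈ 9006.7 km; running total=20151.7 km
Leg 2 bearing: y=sinΔλ·cosφ2=-0.90604640, x=cosφ1·sinφ2-sinφ1·cosφ2·cosΔλ=-0.39319955; θ=atan2(y, x)=-113.4595° <0 so +360° → 246.5405° ≈ 246.5°
Leg 3: φ1=-0.2106909, φ2=-0.5909545, Δφ=-0.3802636, Δλ=3.9831328 rad; a=sin²(Δφ/2)+cosφ1·cosφ2·sin²(Δλ/2)=0.7122789628; c=2·atan2(√a, √(1-a))=2.009269893; dist=6371·c=12801.058 ≈ 12801.1 km; running total=32952.8 km
Leg 3 bearing: y=sinΔλ·cosφ2=-0.61921146, x=cosφ1·sinφ2-sinφ1·cosφ2·cosΔλ=-0.66055108; θ=atan2(y, x)=-136.8502° <0 so +360° → 223.1498° ≈ 223.1°
Leg 4: φ1=-0.5909545, φ2=-0.5576554, Δφ=0.0332991, Δλ=-0.6156457 rad; a=sin²(Δφ/2)+cosφ1·cosφ2·sin²(Δλ/2)=0.0649592719; c=2·atan2(√a, √(1-a))=0.515428774; dist=6371·c=3283.797 ≈ 3283.8 km; running total=36236.6 km
Leg 4 bearing: y=sinΔλ·cosφ2=-0.48999566, x=cosφ1·sinφ2-sinφ1·cosφ2·cosΔλ=-0.05350249; θ=atan2(y, x)=-96.2314° <0 so +360° → 263.7686° ≈ 263.8°
Leg 5: φ1=-0.5576554, φ2=-0.0039898, Δφ=0.5536656, Δλ=-3.3920457 rad; a=sin²(Δφ/2)+cosφ1·cosφ2·sin²(Δλ/2)=0.9099536649; c=2·atan2(√a, √(1-a))=2.532045456; dist=6371·c=16131.662 ≈ 16131.7 km; running total=52368.3 km
Leg 5 bearing: y=sinΔλ·cosφ2=0.24784088, x=cosφ1·sinφ2-sinφ1·cosφ2·cosΔλ=-0.51606867; θ=atan2(y, x)=154.3475° ≈ 154.3°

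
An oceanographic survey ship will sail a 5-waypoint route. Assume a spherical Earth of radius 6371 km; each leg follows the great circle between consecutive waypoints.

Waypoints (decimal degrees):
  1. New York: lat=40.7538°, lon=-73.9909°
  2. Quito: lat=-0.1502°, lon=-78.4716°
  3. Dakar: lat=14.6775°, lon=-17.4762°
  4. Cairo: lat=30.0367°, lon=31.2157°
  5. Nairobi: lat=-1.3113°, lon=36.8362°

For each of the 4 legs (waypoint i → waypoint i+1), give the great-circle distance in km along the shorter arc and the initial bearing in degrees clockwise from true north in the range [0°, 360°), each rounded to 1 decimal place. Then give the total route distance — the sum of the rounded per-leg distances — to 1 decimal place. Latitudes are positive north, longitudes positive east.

Leg 1: dist=4570.8 km, bearing=186.8°
Leg 2: dist=6901.9 km, bearing=73.3°
Leg 3: dist=5246.7 km, bearing=62.4°
Leg 4: dist=3536.4 km, bearing=169.3°
Total: 20255.8 km

Leg 1: φ1=0.7112880, φ2=-0.0026215, Δφ=-0.7139095, Δλ=-0.0782030 rad; a=sin²(Δφ/2)+cosφ1·cosφ2·sin²(Δλ/2)=0.1232537216; c=2·atan2(√a, √(1-a))=0.717438071; dist=6371·c=4570.798 ≈ 4570.8 km; running total=4570.8 km
Leg 1 bearing: y=sinΔλ·cosφ2=-0.07812301, x=cosφ1·sinφ2-sinφ1·cosφ2·cosΔλ=-0.65279841; θ=atan2(y, x)=-173.1756° <0 so +360° → 186.8244° ≈ 186.8°
Leg 2: φ1=-0.0026215, φ2=0.2561707, Δφ=0.2587922, Δλ=1.0645706 rad; a=sin²(Δφ/2)+cosφ1·cosφ2·sin²(Δλ/2)=0.2658044622; c=2·atan2(√a, √(1-a))=1.083327466; dist=6371·c=6901.879 ≈ 6901.9 km; running total=11472.7 km
Leg 2 bearing: y=sinΔλ·cosφ2=0.84604087, x=cosφ1·sinφ2-sinφ1·cosφ2·cosΔλ=0.25460683; θ=atan2(y, x)=73.2514° ≈ 73.3°
Leg 3: φ1=0.2561707, φ2=0.5242393, Δφ=0.2680686, Δλ=0.8498340 rad; a=sin²(Δφ/2)+cosφ1·cosφ2·sin²(Δλ/2)=0.1601799998; c=2·atan2(√a, √(1-a))=0.823524570; dist=6371·c=5246.675 ≈ 5246.7 km; running total=16719.4 km
Leg 3 bearing: y=sinΔλ·cosφ2=0.65029230, x=cosφ1·sinφ2-sinφ1·cosφ2·cosΔλ=0.33942509; θ=atan2(y, x)=62.4373° ≈ 62.4°
Leg 4: φ1=0.5242393, φ2=-0.0228865, Δφ=-0.5471258, Δλ=0.0980962 rad; a=sin²(Δφ/2)+cosφ1·cosφ2·sin²(Δλ/2)=0.0750687776; c=2·atan2(√a, √(1-a))=0.555072101; dist=6371·c=3536.364 ≈ 3536.4 km; running total=20255.8 km
Leg 4 bearing: y=sinΔλ·cosφ2=0.09791333, x=cosφ1·sinφ2-sinφ1·cosφ2·cosΔλ=-0.51782893; θ=atan2(y, x)=169.2927° ≈ 169.3°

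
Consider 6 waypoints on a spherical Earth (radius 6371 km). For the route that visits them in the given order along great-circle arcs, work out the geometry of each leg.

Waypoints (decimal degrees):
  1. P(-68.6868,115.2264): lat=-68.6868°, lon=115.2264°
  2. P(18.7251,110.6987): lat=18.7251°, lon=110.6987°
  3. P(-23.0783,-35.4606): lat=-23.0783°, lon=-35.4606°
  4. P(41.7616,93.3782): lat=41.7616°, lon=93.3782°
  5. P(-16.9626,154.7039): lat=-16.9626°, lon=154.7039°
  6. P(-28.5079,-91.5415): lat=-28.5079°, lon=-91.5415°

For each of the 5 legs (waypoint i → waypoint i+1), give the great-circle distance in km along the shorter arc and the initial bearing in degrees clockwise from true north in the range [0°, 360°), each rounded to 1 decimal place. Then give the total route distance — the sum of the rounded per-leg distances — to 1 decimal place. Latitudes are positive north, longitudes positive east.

Leg 1: φ1=-1.1988108, φ2=0.3268146, Δφ=1.5256255, Δλ=-0.0790233 rad; a=sin²(Δφ/2)+cosφ1·cosφ2·sin²(Δλ/2)=0.4779593645; c=2·atan2(√a, √(1-a))=1.526700767; dist=6371·c=9726.611 ≈ 9726.6 km; running total=9726.6 km
Leg 1 bearing: y=sinΔλ·cosφ2=-0.07476268, x=cosφ1·sinφ2-sinφ1·cosφ2·cosΔλ=0.99622657; θ=atan2(y, x)=-4.2918° <0 so +360° → 355.7082° ≈ 355.7°
Leg 2: φ1=0.3268146, φ2=-0.4027923, Δφ=-0.7296070, Δλ=-2.5509610 rad; a=sin²(Δφ/2)+cosφ1·cosφ2·sin²(Δλ/2)=0.9247557347; c=2·atan2(√a, √(1-a))=2.585854928; dist=6371·c=16474.482 ≈ 16474.5 km; running total=26201.1 km
Leg 2 bearing: y=sinΔλ·cosφ2=-0.51231821, x=cosφ1·sinφ2-sinφ1·cosφ2·cosΔλ=-0.12593774; θ=atan2(y, x)=-103.8106° <0 so +360° → 256.1894° ≈ 256.2°
Leg 3: φ1=-0.4027923, φ2=0.7288774, Δφ=1.1316697, Δλ=2.2486613 rad; a=sin²(Δφ/2)+cosφ1·cosφ2·sin²(Δλ/2)=0.8457157168; c=2·atan2(√a, √(1-a))=2.334264887; dist=6371·c=14871.602 ≈ 14871.6 km; running total=41072.7 km
Leg 3 bearing: y=sinΔλ·cosφ2=0.58100911, x=cosφ1·sinφ2-sinφ1·cosφ2·cosΔλ=0.42936114; θ=atan2(y, x)=53.5359° ≈ 53.5°
Leg 4: φ1=0.7288774, φ2=-0.2960532, Δφ=-1.0249306, Δλ=1.0703354 rad; a=sin²(Δφ/2)+cosφ1·cosφ2·sin²(Δλ/2)=0.4259841448; c=2·atan2(√a, √(1-a))=1.422218568; dist=6371·c=9060.954 ≈ 9061.0 km; running total=50133.7 km
Leg 4 bearing: y=sinΔλ·cosφ2=0.83919222, x=cosφ1·sinφ2-sinφ1·cosφ2·cosΔλ=-0.52330014; θ=atan2(y, x)=121.9467° ≈ 121.9°
Leg 5: φ1=-0.2960532, φ2=-0.4975567, Δφ=-0.2015035, Δλ=-4.2977930 rad; a=sin²(Δφ/2)+cosφ1·cosφ2·sin²(Δλ/2)=0.5996669345; c=2·atan2(√a, √(1-a))=1.771474428; dist=6371·c=11286.064 ≈ 11286.1 km; running total=61419.8 km
Leg 5 bearing: y=sinΔλ·cosφ2=0.80430275, x=cosφ1·sinφ2-sinφ1·cosφ2·cosΔλ=-0.55978844; θ=atan2(y, x)=124.8376° ≈ 124.8°

Leg 1: dist=9726.6 km, bearing=355.7°
Leg 2: dist=16474.5 km, bearing=256.2°
Leg 3: dist=14871.6 km, bearing=53.5°
Leg 4: dist=9061.0 km, bearing=121.9°
Leg 5: dist=11286.1 km, bearing=124.8°
Total: 61419.8 km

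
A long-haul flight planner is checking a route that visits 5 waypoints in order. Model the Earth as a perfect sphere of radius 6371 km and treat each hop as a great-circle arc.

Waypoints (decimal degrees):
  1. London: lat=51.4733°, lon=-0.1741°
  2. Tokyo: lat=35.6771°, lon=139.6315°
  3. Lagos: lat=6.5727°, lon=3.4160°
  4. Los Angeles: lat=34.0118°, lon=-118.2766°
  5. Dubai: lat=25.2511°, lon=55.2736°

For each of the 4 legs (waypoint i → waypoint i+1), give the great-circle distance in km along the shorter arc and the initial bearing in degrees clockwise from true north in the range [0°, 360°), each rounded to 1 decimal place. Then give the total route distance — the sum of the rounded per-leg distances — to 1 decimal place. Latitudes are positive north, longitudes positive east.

Leg 1: φ1=0.8983786, φ2=0.6226829, Δφ=-0.2756957, Δλ=2.4400680 rad; a=sin²(Δφ/2)+cosφ1·cosφ2·sin²(Δλ/2)=0.4651164808; c=2·atan2(√a, √(1-a))=1.500972566; dist=6371·c=9562.696 ≈ 9562.7 km; running total=9562.7 km
Leg 1 bearing: y=sinΔλ·cosφ2=0.52425541, x=cosφ1·sinφ2-sinφ1·cosφ2·cosΔλ=0.84869831; θ=atan2(y, x)=31.7043° ≈ 31.7°
Leg 2: φ1=0.6226829, φ2=0.1147153, Δφ=-0.5079676, Δλ=-2.3774090 rad; a=sin²(Δφ/2)+cosφ1·cosφ2·sin²(Δλ/2)=0.7579191350; c=2·atan2(√a, √(1-a))=2.112782191; dist=6371·c=13460.535 ≈ 13460.5 km; running total=23023.2 km
Leg 2 bearing: y=sinΔλ·cosφ2=-0.68740001, x=cosφ1·sinφ2-sinφ1·cosφ2·cosΔλ=0.51126520; θ=atan2(y, x)=-53.3594° <0 so +360° → 306.6406° ≈ 306.6°
Leg 3: φ1=0.1147153, φ2=0.5936179, Δφ=0.4789026, Δλ=-2.1239365 rad; a=sin²(Δφ/2)+cosφ1·cosφ2·sin²(Δλ/2)=0.6842974864; c=2·atan2(√a, √(1-a))=1.948293446; dist=6371·c=12412.578 ≈ 12412.6 km; running total=35435.8 km
Leg 3 bearing: y=sinΔλ·cosφ2=-0.70531263, x=cosφ1·sinφ2-sinφ1·cosφ2·cosΔλ=0.60553434; θ=atan2(y, x)=-49.3528° <0 so +360° → 310.6472° ≈ 310.6°
Leg 4: φ1=0.5936179, φ2=0.4407148, Δφ=-0.1529031, Δλ=3.0290224 rad; a=sin²(Δφ/2)+cosφ1·cosφ2·sin²(Δλ/2)=0.7531771844; c=2·atan2(√a, √(1-a))=2.101748170; dist=6371·c=13390.238 ≈ 13390.2 km; running total=48826.0 km
Leg 4 bearing: y=sinΔλ·cosφ2=0.10159892, x=cosφ1·sinφ2-sinφ1·cosφ2·cosΔλ=0.85631940; θ=atan2(y, x)=6.7663° ≈ 6.8°

Leg 1: dist=9562.7 km, bearing=31.7°
Leg 2: dist=13460.5 km, bearing=306.6°
Leg 3: dist=12412.6 km, bearing=310.6°
Leg 4: dist=13390.2 km, bearing=6.8°
Total: 48826.0 km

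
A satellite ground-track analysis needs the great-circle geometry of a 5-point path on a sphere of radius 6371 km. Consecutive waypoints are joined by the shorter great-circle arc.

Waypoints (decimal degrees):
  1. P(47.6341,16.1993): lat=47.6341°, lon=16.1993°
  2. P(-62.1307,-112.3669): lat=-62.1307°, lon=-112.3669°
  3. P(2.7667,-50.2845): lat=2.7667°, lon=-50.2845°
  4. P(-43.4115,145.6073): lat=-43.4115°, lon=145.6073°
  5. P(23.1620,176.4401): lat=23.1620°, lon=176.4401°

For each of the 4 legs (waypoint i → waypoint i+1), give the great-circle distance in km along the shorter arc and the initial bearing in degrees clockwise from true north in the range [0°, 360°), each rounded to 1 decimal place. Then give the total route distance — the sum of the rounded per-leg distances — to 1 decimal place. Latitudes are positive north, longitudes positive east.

Leg 1: dist=16474.8 km, bearing=223.9°
Leg 2: dist=8880.8 km, bearing=63.7°
Leg 3: dist=15230.7 km, bearing=196.9°
Leg 4: dist=8045.1 km, bearing=29.6°
Total: 48631.4 km

Leg 1: φ1=0.8313719, φ2=-1.0843853, Δφ=-1.9157572, Δλ=-2.2439035 rad; a=sin²(Δφ/2)+cosφ1·cosφ2·sin²(Δλ/2)=0.9247694026; c=2·atan2(√a, √(1-a))=2.585906745; dist=6371·c=16474.812 ≈ 16474.8 km; running total=16474.8 km
Leg 1 bearing: y=sinΔλ·cosφ2=-0.36549858, x=cosφ1·sinφ2-sinφ1·cosφ2·cosΔλ=-0.38038744; θ=atan2(y, x)=-136.1435° <0 so +360° → 223.8565° ≈ 223.9°
Leg 2: φ1=-1.0843853, φ2=0.0482880, Δφ=1.1326733, Δλ=1.0835423 rad; a=sin²(Δφ/2)+cosφ1·cosφ2·sin²(Δλ/2)=0.4120311682; c=2·atan2(√a, √(1-a))=1.393938118; dist=6371·c=8880.780 ≈ 8880.8 km; running total=25355.6 km
Leg 2 bearing: y=sinΔλ·cosφ2=0.88259187, x=cosφ1·sinφ2-sinφ1·cosφ2·cosΔλ=0.43597883; θ=atan2(y, x)=63.7118° ≈ 63.7°
Leg 3: φ1=0.0482880, φ2=-0.7576736, Δφ=-0.8059616, Δλ=3.4189569 rad; a=sin²(Δφ/2)+cosφ1·cosφ2·sin²(Δλ/2)=0.8655152747; c=2·atan2(√a, √(1-a))=2.390627364; dist=6371·c=15230.687 ≈ 15230.7 km; running total=40586.3 km
Leg 3 bearing: y=sinΔλ·cosφ2=-0.19891405, x=cosφ1·sinφ2-sinφ1·cosφ2·cosΔλ=-0.65270785; θ=atan2(y, x)=-163.0513° <0 so +360° → 196.9487° ≈ 196.9°
Leg 4: φ1=-0.7576736, φ2=0.4042532, Δφ=1.1619268, Δλ=0.5381339 rad; a=sin²(Δφ/2)+cosφ1·cosφ2·sin²(Δλ/2)=0.3484109417; c=2·atan2(√a, √(1-a))=1.262770348; dist=6371·c=8045.110 ≈ 8045.1 km; running total=48631.4 km
Leg 4 bearing: y=sinΔλ·cosφ2=0.47122239, x=cosφ1·sinφ2-sinφ1·cosφ2·cosΔλ=0.82827078; θ=atan2(y, x)=29.6365° ≈ 29.6°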